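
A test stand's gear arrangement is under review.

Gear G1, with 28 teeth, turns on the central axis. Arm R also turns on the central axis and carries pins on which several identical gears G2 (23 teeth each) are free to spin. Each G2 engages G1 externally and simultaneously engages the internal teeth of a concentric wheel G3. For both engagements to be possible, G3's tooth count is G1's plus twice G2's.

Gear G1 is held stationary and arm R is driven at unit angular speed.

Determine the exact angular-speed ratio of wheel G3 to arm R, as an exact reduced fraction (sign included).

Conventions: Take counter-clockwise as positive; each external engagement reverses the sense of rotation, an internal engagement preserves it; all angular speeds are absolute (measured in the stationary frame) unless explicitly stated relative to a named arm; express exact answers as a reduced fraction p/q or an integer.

51/37

planetary set (28T centre, 23T on arm, 74T internal) — Willis relation
ring teeth: 28 + 2·23 = 74
28(ω_sun−ω_arm) = −74(ω_ring−ω_arm),  ω_sun = 0, ω_arm = 1
ω_ring = 1 − (28/74)(0−1) = 51/37
ω_out/ω_in = 51/37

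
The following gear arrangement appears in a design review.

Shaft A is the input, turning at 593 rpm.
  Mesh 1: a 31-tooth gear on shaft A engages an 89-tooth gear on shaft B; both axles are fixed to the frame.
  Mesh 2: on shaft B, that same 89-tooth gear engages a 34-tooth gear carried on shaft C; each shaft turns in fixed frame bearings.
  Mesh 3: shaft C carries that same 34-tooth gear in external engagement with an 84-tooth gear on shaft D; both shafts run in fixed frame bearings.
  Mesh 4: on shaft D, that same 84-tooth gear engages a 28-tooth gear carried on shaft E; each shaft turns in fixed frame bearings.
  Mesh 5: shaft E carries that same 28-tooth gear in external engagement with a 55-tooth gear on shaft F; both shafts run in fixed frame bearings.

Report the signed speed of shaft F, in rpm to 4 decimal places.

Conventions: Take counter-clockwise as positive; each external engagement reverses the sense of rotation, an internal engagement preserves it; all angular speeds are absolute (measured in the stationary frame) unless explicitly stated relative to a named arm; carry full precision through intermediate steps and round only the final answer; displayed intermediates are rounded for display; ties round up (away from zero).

-334.2364 rpm

5-mesh fixed-axis compound train (all bearings frame-fixed)
mesh 1 [31T→89T]: ω = 593.0000×31/89 = 206.5506 rpm, sense flips to −
mesh 2 [89T→34T]: ω = 206.5506×89/34 = 540.6765 rpm, sense flips to +
mesh 3 [34T→84T]: ω = 540.6765×34/84 = 218.8452 rpm, sense flips to −
mesh 4 [84T→28T]: ω = 218.8452×84/28 = 656.5357 rpm, sense flips to +
mesh 5 [28T→55T]: ω = 656.5357×28/55 = 334.2364 rpm, sense flips to −
signed output speed = -334.2364 rpm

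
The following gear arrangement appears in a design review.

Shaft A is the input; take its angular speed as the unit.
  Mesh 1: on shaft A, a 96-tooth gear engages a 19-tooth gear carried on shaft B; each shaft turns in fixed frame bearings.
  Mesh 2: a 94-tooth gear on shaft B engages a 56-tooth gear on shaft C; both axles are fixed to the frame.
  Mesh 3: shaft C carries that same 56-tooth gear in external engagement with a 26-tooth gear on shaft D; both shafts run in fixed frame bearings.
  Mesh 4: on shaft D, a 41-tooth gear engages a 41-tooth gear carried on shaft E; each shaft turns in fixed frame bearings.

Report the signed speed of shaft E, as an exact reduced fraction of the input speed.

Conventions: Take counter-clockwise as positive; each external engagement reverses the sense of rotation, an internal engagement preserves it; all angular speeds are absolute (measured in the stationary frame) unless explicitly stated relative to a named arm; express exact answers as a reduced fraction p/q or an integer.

4-mesh fixed-axis compound train (all bearings frame-fixed)
mesh 1 [96T→19T]: |ω|/ω_in = 1×96/19 = 96/19, sense flips to −
mesh 2 [94T→56T]: |ω|/ω_in = (96/19)×94/56 = 1128/133, sense flips to +
mesh 3 [56T→26T]: |ω|/ω_in = (1128/133)×56/26 = 4512/247, sense flips to −
mesh 4 [41T→41T]: |ω|/ω_in = (4512/247)×41/41 = 4512/247, sense flips to +
signed output speed (× input speed) = 4512/247

4512/247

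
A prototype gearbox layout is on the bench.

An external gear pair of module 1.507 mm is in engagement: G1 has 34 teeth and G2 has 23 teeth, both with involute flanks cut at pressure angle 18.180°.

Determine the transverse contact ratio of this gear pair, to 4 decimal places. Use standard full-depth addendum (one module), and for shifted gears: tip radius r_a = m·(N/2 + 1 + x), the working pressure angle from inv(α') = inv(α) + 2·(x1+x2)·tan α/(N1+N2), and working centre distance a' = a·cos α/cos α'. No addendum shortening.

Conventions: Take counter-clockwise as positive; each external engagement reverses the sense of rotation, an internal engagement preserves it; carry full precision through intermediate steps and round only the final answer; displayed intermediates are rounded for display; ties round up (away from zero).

single-mesh involute tooth geometry (34T engaging 23T at module 1.507)
base radii: r_b1 = 24.340126, r_b2 = 16.465379
tip radii: r_a1 = 27.126000, r_a2 = 18.837500
no profile shift: α' = α, a' = a
action lengths: √(r_a1²−r_b1²) = 11.974062, √(r_a2²−r_b2²) = 9.151104
base pitch p_b = π·m·cos α = 4.498045
CR = (11.974062 + 9.151104 − 42.949500·sin 18.18000°)/4.498045 = 1.717364
contact ratio ≈ 1.7174

1.7174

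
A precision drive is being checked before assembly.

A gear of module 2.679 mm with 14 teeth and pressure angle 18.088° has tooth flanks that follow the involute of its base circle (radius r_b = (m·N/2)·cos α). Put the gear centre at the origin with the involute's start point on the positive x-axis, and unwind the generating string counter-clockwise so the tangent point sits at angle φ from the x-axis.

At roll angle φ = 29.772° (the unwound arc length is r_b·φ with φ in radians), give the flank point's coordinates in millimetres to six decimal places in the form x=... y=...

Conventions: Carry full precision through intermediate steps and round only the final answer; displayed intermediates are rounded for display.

x=20.072796 y=0.811377

single-mesh involute tooth geometry (14T wheel at module 2.679)
pitch radius r_p = m·N/2 = 2.679·14/2 = 18.753000
base radius r_b = r_p·cos α = 18.753000·cos 18.088° = 17.826241
roll angle φ = 29.772° = 0.51961942 rad
x = r_b·(cos φ + φ·sin φ) = 20.072796
y = r_b·(sin φ − φ·cos φ) = 0.811377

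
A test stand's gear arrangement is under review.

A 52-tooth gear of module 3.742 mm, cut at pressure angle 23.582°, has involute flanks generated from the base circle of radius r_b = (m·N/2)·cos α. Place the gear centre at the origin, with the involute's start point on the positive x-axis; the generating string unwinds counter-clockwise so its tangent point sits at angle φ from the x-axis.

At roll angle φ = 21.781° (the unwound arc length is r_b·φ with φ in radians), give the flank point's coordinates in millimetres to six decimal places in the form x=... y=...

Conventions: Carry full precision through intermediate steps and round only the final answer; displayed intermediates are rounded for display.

topology: single-mesh involute geometry — m = 3.742, N = 52
pitch radius r_p = m·N/2 = 3.742·52/2 = 97.292000
base radius r_b = r_p·cos α = 97.292000·cos 23.582° = 89.166995
roll angle φ = 21.781° = 0.38015016 rad
x = r_b·(cos φ + φ·sin φ) = 95.379029
y = r_b·(sin φ − φ·cos φ) = 1.609382

x=95.379029 y=1.609382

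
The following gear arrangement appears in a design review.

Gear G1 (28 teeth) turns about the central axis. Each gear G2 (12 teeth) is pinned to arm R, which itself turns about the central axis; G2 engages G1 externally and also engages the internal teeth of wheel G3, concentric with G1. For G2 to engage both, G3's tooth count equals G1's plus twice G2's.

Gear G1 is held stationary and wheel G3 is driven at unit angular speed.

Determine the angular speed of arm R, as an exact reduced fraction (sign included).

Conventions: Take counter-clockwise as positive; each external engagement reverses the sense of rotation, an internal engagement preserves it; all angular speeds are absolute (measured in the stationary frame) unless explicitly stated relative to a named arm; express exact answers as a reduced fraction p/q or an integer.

13/20

planetary set (28T centre, 12T on arm, 52T internal) — Willis relation
ring teeth: 28 + 2·12 = 52
28(ω_sun−ω_arm) = −52(ω_ring−ω_arm),  ω_sun = 0, ω_ring = 1
28(0−ω_arm) = −52(1−ω_arm)  ⇒  80·ω_arm = 52  ⇒  ω_arm = 13/20
exact speed ratio = 13/20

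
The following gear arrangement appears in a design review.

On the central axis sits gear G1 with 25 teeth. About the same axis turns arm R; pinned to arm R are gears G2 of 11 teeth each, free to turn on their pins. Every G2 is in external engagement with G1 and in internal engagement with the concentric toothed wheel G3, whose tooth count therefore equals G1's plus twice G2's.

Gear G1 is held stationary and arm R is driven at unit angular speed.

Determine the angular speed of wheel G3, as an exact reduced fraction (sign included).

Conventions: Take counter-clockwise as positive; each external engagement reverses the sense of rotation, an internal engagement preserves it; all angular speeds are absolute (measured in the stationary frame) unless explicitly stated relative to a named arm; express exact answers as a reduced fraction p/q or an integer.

72/47

planetary set (25T centre, 11T on arm, 47T internal) — Willis relation
ring teeth: 25 + 2·11 = 47
25(ω_sun−ω_arm) = −47(ω_ring−ω_arm),  ω_sun = 0, ω_arm = 1
ω_ring = 1 − (25/47)(0−1) = 72/47
exact speed ratio = 72/47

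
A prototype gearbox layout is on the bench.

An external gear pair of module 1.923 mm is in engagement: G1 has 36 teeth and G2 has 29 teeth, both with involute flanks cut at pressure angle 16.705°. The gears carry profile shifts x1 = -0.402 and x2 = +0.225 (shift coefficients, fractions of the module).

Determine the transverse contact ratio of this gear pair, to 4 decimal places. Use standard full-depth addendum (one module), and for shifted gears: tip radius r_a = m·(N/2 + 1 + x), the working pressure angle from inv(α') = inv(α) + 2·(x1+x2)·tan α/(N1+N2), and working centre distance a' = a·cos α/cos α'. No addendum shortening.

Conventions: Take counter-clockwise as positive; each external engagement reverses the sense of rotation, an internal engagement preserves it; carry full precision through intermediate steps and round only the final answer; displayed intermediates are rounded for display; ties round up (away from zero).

1.8832

recognized (one external pair, fixed centres): single-mesh tooth geometry, m = 1.923, N1 = 36, N2 = 29
base radii: r_b1 = 33.153200, r_b2 = 26.706744
tip radii: r_a1 = 35.763954, r_a2 = 30.239175
inv(α') = inv(16.705°) + 2·(-0.402+0.225)·tan α/(36+29) = 0.00691781  ⇒  α' = 15.58834°
a' = a·cos α / cos α' = 62.4975·cos 16.705°/cos 15.58834° = 62.145839
action lengths: √(r_a1²−r_b1²) = 13.413641, √(r_a2²−r_b2²) = 14.183001
base pitch p_b = π·m·cos α = 5.786325
CR = (13.413641 + 14.183001 − 62.145839·sin 15.58834°)/5.786325 = 1.883159
contact ratio ≈ 1.8832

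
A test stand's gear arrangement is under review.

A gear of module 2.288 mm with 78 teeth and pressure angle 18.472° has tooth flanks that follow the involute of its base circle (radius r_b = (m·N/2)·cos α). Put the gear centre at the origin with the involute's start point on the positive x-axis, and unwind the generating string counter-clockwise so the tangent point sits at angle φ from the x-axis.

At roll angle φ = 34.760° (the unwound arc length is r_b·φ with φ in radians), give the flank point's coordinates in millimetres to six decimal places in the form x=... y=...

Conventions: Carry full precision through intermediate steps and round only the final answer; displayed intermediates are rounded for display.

x=98.805702 y=6.070561

single-mesh involute tooth geometry (78T wheel at module 2.288)
pitch radius r_p = m·N/2 = 2.288·78/2 = 89.232000
base radius r_b = r_p·cos α = 89.232000·cos 18.472° = 84.634643
roll angle φ = 34.760° = 0.60667645 rad
x = r_b·(cos φ + φ·sin φ) = 98.805702
y = r_b·(sin φ − φ·cos φ) = 6.070561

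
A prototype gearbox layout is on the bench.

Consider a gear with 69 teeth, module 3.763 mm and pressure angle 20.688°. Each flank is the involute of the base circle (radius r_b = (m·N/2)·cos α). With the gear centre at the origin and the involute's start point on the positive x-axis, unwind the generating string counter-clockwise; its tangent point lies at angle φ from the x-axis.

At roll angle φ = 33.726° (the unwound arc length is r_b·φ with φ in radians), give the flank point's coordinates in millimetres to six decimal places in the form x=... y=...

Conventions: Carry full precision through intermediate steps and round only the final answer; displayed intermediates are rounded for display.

x=140.705123 y=7.974215

topology: single-mesh involute geometry — m = 3.763, N = 69
pitch radius r_p = m·N/2 = 3.763·69/2 = 129.823500
base radius r_b = r_p·cos α = 129.823500·cos 20.688° = 121.452227
roll angle φ = 33.726° = 0.58862974 rad
x = r_b·(cos φ + φ·sin φ) = 140.705123
y = r_b·(sin φ − φ·cos φ) = 7.974215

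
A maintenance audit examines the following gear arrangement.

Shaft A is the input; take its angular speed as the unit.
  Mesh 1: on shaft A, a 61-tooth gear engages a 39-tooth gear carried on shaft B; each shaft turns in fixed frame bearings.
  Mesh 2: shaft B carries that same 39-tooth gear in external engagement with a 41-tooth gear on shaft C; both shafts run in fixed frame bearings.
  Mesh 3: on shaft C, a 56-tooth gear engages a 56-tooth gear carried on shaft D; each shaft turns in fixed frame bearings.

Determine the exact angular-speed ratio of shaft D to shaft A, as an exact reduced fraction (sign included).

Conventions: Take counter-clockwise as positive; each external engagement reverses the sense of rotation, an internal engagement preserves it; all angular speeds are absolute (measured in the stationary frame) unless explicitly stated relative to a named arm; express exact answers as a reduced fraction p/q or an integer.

class = fixed-axis compound train [3 meshes; 3 ratios multiply, 3 sense flips]
mesh 1 [61T→39T]: running ratio 61/39, sense −
mesh 2 [39T→41T]: running ratio 61/41, sense +
mesh 3 [56T→56T]: running ratio 61/41, sense −
ω_out/ω_in = -61/41

-61/41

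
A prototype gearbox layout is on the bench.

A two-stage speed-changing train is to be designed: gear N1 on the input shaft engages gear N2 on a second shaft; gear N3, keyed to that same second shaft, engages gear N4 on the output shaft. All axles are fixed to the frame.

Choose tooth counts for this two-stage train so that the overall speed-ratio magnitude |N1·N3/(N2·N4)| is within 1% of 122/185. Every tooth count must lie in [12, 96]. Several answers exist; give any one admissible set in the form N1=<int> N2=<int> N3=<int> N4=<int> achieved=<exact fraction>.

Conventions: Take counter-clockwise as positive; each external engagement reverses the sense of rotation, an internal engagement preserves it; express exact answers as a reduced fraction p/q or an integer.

N1=12 N2=15 N3=61 N4=74 achieved=122/185

topology: fixed-axis compound train — 2 stages, target 122/185
target = 122/185 in lowest terms: an exact hit needs N1·N3 = k·122 and N2·N4 = k·185 for one integer k, every count in [12, 96]; additionally prefer no 1:1 stage (N1 ≠ N2, N3 ≠ N4)
k = 1…5: no 1:1-free in-range split of k·122 and k·185 into factor pairs; take k = 6
k = 6: N1·N3 = 732 = 12·61, N2·N4 = 1110 = 15·74
achieved = 12·61/(15·74) = 122/185; |achieved − target| = 0 ≤ 61/9250 ✓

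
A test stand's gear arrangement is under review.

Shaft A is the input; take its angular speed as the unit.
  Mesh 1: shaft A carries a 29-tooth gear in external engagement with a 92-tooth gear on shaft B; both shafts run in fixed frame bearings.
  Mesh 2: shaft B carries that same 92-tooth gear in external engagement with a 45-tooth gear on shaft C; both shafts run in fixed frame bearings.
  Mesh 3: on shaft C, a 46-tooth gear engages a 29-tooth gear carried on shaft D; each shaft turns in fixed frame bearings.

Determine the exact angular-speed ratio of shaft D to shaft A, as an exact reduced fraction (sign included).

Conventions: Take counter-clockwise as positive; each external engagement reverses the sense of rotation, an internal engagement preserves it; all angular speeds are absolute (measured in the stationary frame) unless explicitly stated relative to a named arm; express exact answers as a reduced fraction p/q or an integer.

class = fixed-axis compound train [3 meshes; 3 ratios multiply, 3 sense flips]
mesh 1 [29T→92T]: running ratio 29/92, sense −
mesh 2 [92T→45T]: running ratio 29/45, sense +
mesh 3 [46T→29T]: running ratio 46/45, sense −
ω_out/ω_in = -46/45

-46/45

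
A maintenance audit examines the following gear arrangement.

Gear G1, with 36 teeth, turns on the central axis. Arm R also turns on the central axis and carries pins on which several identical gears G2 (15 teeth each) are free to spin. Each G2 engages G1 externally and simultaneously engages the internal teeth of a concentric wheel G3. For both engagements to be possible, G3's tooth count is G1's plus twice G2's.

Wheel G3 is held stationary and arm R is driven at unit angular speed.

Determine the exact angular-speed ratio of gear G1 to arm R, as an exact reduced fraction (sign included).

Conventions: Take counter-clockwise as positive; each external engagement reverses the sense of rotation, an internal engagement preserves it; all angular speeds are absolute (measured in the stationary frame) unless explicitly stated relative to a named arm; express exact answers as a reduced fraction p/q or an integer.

17/6

planetary set (36T centre, 15T on arm, 66T internal) — Willis relation
ring teeth: 36 + 2·15 = 66
36(ω_sun−ω_arm) = −66(ω_ring−ω_arm),  ω_ring = 0, ω_arm = 1
ω_sun = 1 − (66/36)(0−1) = 17/6
ω_out/ω_in = 17/6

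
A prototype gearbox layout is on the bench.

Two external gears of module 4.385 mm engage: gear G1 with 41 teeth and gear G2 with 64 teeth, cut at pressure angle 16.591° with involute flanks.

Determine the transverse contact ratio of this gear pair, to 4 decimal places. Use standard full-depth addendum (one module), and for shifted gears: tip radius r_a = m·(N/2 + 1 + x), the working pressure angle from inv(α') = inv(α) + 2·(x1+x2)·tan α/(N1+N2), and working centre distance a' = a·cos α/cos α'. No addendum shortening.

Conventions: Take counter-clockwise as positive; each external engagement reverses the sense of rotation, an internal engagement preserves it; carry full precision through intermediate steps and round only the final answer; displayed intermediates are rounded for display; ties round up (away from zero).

1.9688

single-mesh involute tooth geometry (41T engaging 64T at module 4.385)
base radii: r_b1 = 86.150045, r_b2 = 134.478119
tip radii: r_a1 = 94.277500, r_a2 = 144.705000
no profile shift: α' = α, a' = a
action lengths: √(r_a1²−r_b1²) = 38.293821, √(r_a2²−r_b2²) = 53.433815
base pitch p_b = π·m·cos α = 13.202358
CR = (38.293821 + 53.433815 − 230.212500·sin 16.59100°)/13.202358 = 1.968834
contact ratio ≈ 1.9688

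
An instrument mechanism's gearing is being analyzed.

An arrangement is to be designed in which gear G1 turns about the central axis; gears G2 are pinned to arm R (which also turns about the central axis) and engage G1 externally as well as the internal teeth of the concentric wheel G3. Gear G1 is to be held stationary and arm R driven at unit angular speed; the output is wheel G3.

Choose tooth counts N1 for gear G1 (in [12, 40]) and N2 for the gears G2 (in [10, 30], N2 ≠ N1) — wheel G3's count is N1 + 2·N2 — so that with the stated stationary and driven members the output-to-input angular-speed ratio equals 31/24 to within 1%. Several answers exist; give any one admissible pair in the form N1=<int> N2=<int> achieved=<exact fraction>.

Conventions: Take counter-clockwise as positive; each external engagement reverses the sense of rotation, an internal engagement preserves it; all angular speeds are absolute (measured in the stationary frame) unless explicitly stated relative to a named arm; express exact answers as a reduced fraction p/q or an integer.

N1=14 N2=17 achieved=31/24

class = planetary set [ratio 31/24 wanted; Willis about the carrier]
Willis with ω_sun = 0: ω_ring/ω_arm = (N1+N3)/N3; set equal to 31/24  ⇒  N3/N1 = 1/(31/24 − 1) = 24/7
N3 = N1 + 2·N2  ⇒  N2/N1 = (N3/N1 − 1)/2 = (24/7 − 1)/2 = 17/14
smallest multiple with N1 ≥ 12 and N2 ≥ 10: k = 1  ⇒  N1 = 1·14 = 14, N2 = 1·17 = 17 (N1 ≤ 40, N2 ≤ 30, N2 ≠ N1 ✓), N3 = 14 + 2·17 = 48
check: (N1+N3)/N3 with N1 = 14, N3 = 48 gives 31/24; |achieved − target| = 0 ≤ 31/2400 ✓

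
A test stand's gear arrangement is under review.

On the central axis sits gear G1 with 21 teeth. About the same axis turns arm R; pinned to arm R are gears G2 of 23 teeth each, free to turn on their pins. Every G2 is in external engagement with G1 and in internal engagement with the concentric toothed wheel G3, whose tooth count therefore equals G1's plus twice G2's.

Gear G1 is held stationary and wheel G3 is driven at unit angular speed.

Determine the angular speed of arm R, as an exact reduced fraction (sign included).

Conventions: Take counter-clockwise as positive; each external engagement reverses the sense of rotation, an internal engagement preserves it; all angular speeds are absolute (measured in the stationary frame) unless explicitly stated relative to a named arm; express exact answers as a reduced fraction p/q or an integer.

67/88

recognized (axles ride arm R): planetary set, 21/23/67 teeth
ring teeth: 21 + 2·23 = 67
21(ω_sun−ω_arm) = −67(ω_ring−ω_arm),  ω_sun = 0, ω_ring = 1
21(0−ω_arm) = −67(1−ω_arm)  ⇒  88·ω_arm = 67  ⇒  ω_arm = 67/88
exact speed ratio = 67/88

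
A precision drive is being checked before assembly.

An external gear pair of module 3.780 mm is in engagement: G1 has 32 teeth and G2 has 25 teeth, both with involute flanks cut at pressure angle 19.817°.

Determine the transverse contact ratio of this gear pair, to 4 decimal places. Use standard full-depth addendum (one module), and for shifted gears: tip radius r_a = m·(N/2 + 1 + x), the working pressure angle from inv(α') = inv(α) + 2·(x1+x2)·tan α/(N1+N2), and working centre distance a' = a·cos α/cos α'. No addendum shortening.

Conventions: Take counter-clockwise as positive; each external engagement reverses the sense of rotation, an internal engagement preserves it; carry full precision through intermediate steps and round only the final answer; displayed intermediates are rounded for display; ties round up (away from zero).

1.6474

class = single-mesh tooth geometry [involute pair 32T × 25T, m = 3.780]
base radii: r_b1 = 56.898388, r_b2 = 44.451865
tip radii: r_a1 = 64.260000, r_a2 = 51.030000
no profile shift: α' = α, a' = a
action lengths: √(r_a1²−r_b1²) = 29.865048, √(r_a2²−r_b2²) = 25.061775
base pitch p_b = π·m·cos α = 11.171972
CR = (29.865048 + 25.061775 − 107.730000·sin 19.81700°)/11.171972 = 1.647383
contact ratio ≈ 1.6474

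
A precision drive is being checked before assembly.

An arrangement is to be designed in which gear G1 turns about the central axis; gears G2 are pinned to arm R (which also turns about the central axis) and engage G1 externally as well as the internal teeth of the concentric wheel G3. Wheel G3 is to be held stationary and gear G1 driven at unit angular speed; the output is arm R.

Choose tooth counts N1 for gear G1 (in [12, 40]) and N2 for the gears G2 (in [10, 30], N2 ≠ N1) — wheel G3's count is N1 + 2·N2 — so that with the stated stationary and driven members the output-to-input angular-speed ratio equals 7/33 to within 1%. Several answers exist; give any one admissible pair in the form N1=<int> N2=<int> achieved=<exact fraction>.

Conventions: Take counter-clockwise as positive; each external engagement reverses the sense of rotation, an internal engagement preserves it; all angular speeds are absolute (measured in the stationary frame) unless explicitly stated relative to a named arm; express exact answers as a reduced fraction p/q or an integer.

planetary set to be sized for 7/33 (Willis relation)
Willis with ω_ring = 0: ω_arm/ω_sun = N1/(N1+N3); set equal to 7/33  ⇒  N3/N1 = 1/(7/33) − 1 = 26/7
N3 = N1 + 2·N2  ⇒  N2/N1 = (N3/N1 − 1)/2 = (26/7 − 1)/2 = 19/14
smallest multiple with N1 ≥ 12 and N2 ≥ 10: k = 1  ⇒  N1 = 1·14 = 14, N2 = 1·19 = 19 (N1 ≤ 40, N2 ≤ 30, N2 ≠ N1 ✓), N3 = 14 + 2·19 = 52
check: N1/(N1+N3) with N1 = 14, N3 = 52 gives 7/33; |achieved − target| = 0 ≤ 7/3300 ✓

N1=14 N2=19 achieved=7/33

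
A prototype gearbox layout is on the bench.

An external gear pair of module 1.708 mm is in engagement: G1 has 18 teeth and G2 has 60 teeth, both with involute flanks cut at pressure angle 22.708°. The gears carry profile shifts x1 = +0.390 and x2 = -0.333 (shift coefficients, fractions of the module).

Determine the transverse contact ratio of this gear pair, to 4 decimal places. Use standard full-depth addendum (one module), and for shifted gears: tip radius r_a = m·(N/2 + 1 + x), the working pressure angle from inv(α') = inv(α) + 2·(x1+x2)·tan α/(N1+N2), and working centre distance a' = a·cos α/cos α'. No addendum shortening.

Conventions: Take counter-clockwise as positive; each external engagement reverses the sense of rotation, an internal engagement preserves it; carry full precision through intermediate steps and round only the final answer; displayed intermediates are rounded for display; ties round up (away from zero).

1.4693

single-mesh involute tooth geometry (18T engaging 60T at module 1.708)
base radii: r_b1 = 14.180427, r_b2 = 47.268090
tip radii: r_a1 = 17.746120, r_a2 = 52.379236
inv(α') = inv(22.708°) + 2·(+0.390-0.333)·tan α/(18+60) = 0.02275538  ⇒  α' = 22.90618°
a' = a·cos α / cos α' = 66.6120·cos 22.708°/cos 22.90618° = 66.708955
action lengths: √(r_a1²−r_b1²) = 10.669595, √(r_a2²−r_b2²) = 22.567942
base pitch p_b = π·m·cos α = 4.949903
CR = (10.669595 + 22.567942 − 66.708955·sin 22.90618°)/4.949903 = 1.469294
contact ratio ≈ 1.4693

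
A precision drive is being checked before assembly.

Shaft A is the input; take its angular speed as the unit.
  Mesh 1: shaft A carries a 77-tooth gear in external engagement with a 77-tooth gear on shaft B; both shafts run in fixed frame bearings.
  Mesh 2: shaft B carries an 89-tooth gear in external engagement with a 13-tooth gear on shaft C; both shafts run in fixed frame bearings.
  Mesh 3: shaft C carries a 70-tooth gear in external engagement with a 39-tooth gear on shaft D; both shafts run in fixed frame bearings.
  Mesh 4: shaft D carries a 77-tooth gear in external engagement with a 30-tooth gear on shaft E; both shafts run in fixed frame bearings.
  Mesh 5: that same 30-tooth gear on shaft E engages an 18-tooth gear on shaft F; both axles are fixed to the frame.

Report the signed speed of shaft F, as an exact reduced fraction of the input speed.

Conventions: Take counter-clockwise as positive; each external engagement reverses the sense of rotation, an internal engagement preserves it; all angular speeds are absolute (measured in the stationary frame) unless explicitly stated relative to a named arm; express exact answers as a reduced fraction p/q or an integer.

5-mesh fixed-axis compound train (all bearings frame-fixed)
mesh 1 [77T→77T]: |ω|/ω_in = 1×77/77 = 1, sense flips to −
mesh 2 [89T→13T]: |ω|/ω_in = 1×89/13 = 89/13, sense flips to +
mesh 3 [70T→39T]: |ω|/ω_in = (89/13)×70/39 = 6230/507, sense flips to −
mesh 4 [77T→30T]: |ω|/ω_in = (6230/507)×77/30 = 47971/1521, sense flips to +
mesh 5 [30T→18T]: |ω|/ω_in = (47971/1521)×30/18 = 239855/4563, sense flips to −
signed output speed (× input speed) = -239855/4563

-239855/4563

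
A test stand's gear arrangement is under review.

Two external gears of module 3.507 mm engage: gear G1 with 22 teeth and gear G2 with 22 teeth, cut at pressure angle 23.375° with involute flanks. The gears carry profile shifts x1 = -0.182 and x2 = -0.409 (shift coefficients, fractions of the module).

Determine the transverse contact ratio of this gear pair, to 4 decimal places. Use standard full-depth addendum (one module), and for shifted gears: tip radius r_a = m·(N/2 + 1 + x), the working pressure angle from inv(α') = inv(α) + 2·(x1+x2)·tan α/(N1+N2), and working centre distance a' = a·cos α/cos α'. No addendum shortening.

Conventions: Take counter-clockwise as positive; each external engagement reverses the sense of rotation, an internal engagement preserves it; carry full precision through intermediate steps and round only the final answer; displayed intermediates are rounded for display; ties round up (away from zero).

1.6971

topology: single-mesh involute geometry — m = 3.507, 22T/22T pair
base radii: r_b1 = 35.410902, r_b2 = 35.410902
tip radii: r_a1 = 41.445726, r_a2 = 40.649637
inv(α') = inv(23.375°) + 2·(-0.182-0.409)·tan α/(22+22) = 0.01263897  ⇒  α' = 18.96315°
a' = a·cos α / cos α' = 77.1540·cos 23.375°/cos 18.96315° = 74.886037
action lengths: √(r_a1²−r_b1²) = 21.536393, √(r_a2²−r_b2²) = 19.961489
base pitch p_b = π·m·cos α = 10.113330
CR = (21.536393 + 19.961489 − 74.886037·sin 18.96315°)/10.113330 = 1.697059
contact ratio ≈ 1.6971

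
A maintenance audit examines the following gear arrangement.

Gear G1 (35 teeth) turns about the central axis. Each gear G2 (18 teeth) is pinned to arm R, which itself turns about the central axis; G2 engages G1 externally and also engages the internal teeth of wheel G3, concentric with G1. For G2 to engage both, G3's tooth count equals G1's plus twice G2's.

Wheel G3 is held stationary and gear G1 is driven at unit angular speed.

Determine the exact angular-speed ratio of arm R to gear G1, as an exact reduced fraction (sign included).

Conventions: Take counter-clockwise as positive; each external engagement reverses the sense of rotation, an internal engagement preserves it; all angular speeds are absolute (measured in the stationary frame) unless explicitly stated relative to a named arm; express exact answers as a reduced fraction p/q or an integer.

planetary set (35T centre, 18T on arm, 71T internal) — Willis relation
ring teeth: 35 + 2·18 = 71
35(ω_sun−ω_arm) = −71(ω_ring−ω_arm),  ω_ring = 0, ω_sun = 1
35(1−ω_arm) = −71(0−ω_arm)  ⇒  106·ω_arm = 35  ⇒  ω_arm = 35/106
ω_out/ω_in = 35/106

35/106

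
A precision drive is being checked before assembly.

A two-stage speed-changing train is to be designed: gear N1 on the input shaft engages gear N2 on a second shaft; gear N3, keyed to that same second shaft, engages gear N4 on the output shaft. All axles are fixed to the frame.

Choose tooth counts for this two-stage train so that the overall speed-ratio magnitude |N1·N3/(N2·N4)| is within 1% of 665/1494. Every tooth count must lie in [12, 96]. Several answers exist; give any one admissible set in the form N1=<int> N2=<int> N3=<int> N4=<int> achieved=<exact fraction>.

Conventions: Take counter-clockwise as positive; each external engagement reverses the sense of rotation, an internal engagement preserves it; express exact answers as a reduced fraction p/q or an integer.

class = fixed-axis compound train [2-stage, 665/1494 wanted]
target = 665/1494 in lowest terms: an exact hit needs N1·N3 = k·665 and N2·N4 = k·1494 for one integer k, every count in [12, 96]; additionally prefer no 1:1 stage (N1 ≠ N2, N3 ≠ N4)
k = 1: N1·N3 = 665 = 19·35, N2·N4 = 1494 = 18·83
achieved = 19·35/(18·83) = 665/1494; |achieved − target| = 0 ≤ 133/29880 ✓

N1=19 N2=18 N3=35 N4=83 achieved=665/1494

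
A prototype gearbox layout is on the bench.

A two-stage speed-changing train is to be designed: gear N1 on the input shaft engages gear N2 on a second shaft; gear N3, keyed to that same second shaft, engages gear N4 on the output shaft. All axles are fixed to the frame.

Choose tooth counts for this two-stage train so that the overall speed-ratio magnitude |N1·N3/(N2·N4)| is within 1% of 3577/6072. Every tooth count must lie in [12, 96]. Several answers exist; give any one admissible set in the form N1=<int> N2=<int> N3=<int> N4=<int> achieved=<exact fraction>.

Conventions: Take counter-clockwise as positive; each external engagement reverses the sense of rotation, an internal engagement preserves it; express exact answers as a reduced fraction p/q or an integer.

N1=49 N2=66 N3=73 N4=92 achieved=3577/6072

2-stage fixed-axis compound train for ratio 3577/6072
target = 3577/6072 in lowest terms: an exact hit needs N1·N3 = k·3577 and N2·N4 = k·6072 for one integer k, every count in [12, 96]; additionally prefer no 1:1 stage (N1 ≠ N2, N3 ≠ N4)
k = 1: N1·N3 = 3577 = 49·73, N2·N4 = 6072 = 66·92
achieved = 49·73/(66·92) = 3577/6072; |achieved − target| = 0 ≤ 3577/607200 ✓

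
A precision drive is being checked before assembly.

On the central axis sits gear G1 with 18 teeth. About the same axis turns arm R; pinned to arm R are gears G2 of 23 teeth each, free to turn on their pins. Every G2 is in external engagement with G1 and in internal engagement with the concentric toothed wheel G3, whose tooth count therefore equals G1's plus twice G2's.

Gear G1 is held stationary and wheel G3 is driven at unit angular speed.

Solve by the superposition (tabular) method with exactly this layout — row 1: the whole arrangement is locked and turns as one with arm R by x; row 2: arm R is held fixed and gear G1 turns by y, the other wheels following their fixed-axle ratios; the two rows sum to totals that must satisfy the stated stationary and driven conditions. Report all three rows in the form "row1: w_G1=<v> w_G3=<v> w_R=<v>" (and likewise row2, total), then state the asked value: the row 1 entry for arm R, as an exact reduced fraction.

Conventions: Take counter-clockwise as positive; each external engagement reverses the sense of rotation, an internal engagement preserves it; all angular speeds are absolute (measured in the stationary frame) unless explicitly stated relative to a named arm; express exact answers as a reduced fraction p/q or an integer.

row1: w_G1=32/41 w_G3=32/41 w_R=32/41
row2: w_G1=-32/41 w_G3=9/41 w_R=0
total: w_G1=0 w_G3=1 w_R=32/41
asked value: 32/41

recognized (axles ride arm R): planetary set, 18/23/64 teeth
row 1 (train locked, turned with arm): all members turn x
row 2 (arm held, sun turns y): ω_ring = −(18/64)·y, ω_arm = 0
boundary: total ω_sun = x + y = 0 and total ω_ring = x − (18/64)·y = 1  ⇒  y = -32/41, x = 32/41
row 2 ring = −(18/64)·(-32/41) = 9/41
totals (row 1 + row 2): sun 32/41 + (-32/41) = 0, ring 32/41 + 9/41 = 1, arm 32/41 + 0 = 32/41
asked cell (row1, arm) = 32/41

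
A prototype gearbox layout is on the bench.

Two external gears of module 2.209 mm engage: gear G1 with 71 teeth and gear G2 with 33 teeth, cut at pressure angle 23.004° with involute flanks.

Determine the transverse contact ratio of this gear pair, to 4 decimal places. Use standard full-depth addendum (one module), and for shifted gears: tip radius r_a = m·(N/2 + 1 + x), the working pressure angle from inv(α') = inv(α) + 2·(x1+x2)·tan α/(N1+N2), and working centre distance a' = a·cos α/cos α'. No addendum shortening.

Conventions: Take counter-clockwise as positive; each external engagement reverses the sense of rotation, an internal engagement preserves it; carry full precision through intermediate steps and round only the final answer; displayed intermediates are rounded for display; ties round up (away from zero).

class = single-mesh tooth geometry [involute pair 71T × 33T, m = 2.209]
base radii: r_b1 = 72.183391, r_b2 = 33.550027
tip radii: r_a1 = 80.628500, r_a2 = 38.657500
no profile shift: α' = α, a' = a
action lengths: √(r_a1²−r_b1²) = 35.923712, √(r_a2²−r_b2²) = 19.204114
base pitch p_b = π·m·cos α = 6.387910
CR = (35.923712 + 19.204114 − 114.868000·sin 23.00400°)/6.387910 = 1.602706
contact ratio ≈ 1.6027

1.6027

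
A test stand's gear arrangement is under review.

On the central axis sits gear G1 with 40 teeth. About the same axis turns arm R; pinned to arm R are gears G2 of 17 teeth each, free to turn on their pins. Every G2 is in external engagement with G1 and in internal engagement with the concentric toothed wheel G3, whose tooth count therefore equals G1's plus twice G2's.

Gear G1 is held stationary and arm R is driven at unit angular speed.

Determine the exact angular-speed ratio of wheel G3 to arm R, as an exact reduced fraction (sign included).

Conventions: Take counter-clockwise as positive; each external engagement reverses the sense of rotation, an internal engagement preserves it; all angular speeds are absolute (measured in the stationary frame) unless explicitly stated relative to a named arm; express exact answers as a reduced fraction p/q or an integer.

class = planetary set [G3 = 40+2·17 = 74; Willis about the carrier]
ring teeth: 40 + 2·17 = 74
40(ω_sun−ω_arm) = −74(ω_ring−ω_arm),  ω_sun = 0, ω_arm = 1
ω_ring = 1 − (40/74)(0−1) = 57/37
ω_out/ω_in = 57/37

57/37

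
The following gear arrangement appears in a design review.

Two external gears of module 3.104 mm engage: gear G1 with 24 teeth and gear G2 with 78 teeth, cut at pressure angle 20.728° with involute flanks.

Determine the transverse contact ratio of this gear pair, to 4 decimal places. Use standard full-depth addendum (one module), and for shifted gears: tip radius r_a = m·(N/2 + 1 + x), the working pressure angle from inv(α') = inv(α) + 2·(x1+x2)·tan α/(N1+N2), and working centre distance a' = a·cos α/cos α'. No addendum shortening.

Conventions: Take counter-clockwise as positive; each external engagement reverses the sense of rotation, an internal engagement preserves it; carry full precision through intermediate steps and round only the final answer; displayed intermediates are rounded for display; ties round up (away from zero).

recognized (one external pair, fixed centres): single-mesh tooth geometry, m = 3.104, N1 = 24, N2 = 78
base radii: r_b1 = 34.836981, r_b2 = 113.220188
tip radii: r_a1 = 40.352000, r_a2 = 124.160000
no profile shift: α' = α, a' = a
action lengths: √(r_a1²−r_b1²) = 20.363415, √(r_a2²−r_b2²) = 50.959736
base pitch p_b = π·m·cos α = 9.120300
CR = (20.363415 + 50.959736 − 158.304000·sin 20.72800°)/9.120300 = 1.676952
contact ratio ≈ 1.6770

1.6770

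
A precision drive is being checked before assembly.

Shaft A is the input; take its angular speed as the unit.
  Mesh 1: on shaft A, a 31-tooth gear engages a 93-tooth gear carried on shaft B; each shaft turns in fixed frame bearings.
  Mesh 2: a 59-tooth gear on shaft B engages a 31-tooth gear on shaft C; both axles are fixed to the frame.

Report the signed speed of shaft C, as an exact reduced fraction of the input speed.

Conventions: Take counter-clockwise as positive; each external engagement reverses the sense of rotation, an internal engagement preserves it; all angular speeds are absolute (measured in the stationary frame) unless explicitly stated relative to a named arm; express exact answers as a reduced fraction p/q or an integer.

59/93

2-mesh fixed-axis compound train (all bearings frame-fixed)
mesh 1 [31T→93T]: |ω|/ω_in = 1×31/93 = 1/3, sense flips to −
mesh 2 [59T→31T]: |ω|/ω_in = (1/3)×59/31 = 59/93, sense flips to +
signed output speed (× input speed) = 59/93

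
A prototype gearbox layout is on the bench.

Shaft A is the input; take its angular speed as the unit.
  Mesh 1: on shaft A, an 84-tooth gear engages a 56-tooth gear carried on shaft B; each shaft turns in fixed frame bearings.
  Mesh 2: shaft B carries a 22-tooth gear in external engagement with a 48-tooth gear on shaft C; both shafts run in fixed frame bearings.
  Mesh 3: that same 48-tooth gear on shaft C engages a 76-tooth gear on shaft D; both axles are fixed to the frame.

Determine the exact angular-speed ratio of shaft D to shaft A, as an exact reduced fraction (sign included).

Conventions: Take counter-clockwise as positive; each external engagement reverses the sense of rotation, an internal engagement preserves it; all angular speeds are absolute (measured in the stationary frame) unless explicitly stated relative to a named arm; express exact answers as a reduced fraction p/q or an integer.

-33/76

class = fixed-axis compound train [3 meshes; 3 ratios multiply, 3 sense flips]
mesh 1 [84T→56T]: running ratio 3/2, sense −
mesh 2 [22T→48T]: running ratio 11/16, sense +
mesh 3 [48T→76T]: running ratio 33/76, sense −
ω_out/ω_in = -33/76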